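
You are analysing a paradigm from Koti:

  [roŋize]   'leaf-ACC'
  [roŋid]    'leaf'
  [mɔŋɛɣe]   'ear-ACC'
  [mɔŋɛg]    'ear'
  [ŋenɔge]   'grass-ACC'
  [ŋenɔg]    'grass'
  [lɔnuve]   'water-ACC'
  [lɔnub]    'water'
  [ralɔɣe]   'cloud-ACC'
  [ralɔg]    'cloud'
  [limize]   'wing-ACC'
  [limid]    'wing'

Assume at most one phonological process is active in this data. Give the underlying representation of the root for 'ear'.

'ear' shows [ɣ] ~ [g] at the end of the stem ([mɔŋɛɣe] vs [mɔŋɛg]).
If /g/ were underlying and a rule turned it into [ɣ] before the ACC suffix, 'grass' would also alternate; but it has [g] in both [ŋenɔge] and [ŋenɔg].
The alternation reflects word-final hardening: voiced fricatives become stops word-finally. /ɣ/ is underlying.
So 'ear' = /mɔŋɛɣ/.

/mɔŋɛɣ/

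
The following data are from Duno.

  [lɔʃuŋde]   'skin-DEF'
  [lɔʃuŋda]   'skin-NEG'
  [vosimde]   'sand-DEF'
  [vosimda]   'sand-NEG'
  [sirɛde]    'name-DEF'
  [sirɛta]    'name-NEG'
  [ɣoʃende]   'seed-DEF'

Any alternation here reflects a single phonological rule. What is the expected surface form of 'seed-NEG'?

The NEG morpheme has two allomorphs, [-da] and [-ta].
By contrast the DEF suffix keeps its initial [d] throughout — that segment must be underlying.
So the underlying form is /-ta/, and voiceless stops become voiced after a nasal.
After 'seed', which ends in a nasal, the suffix surfaces as [-da], giving [ɣoʃenda].

[ɣoʃenda]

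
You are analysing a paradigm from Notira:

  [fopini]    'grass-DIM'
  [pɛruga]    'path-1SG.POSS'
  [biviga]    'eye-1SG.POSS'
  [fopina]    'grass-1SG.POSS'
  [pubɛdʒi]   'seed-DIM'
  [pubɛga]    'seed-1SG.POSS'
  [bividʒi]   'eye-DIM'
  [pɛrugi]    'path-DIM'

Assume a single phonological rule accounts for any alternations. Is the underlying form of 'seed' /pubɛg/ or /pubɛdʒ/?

/pubɛdʒ/

The root 'seed' surfaces as [pubɛga] and [pubɛdʒi], with a stem-final [g] ~ [dʒ] alternation.
But 'path' keeps [g] in both environments ([pɛruga], [pɛrugi]), so there is no rule changing /g/ to [dʒ] before the DIM suffix.
So /dʒ/ is underlying, and a rule of depalatalization — palato-alveolar /dʒ/ becomes [g] when no front vowel follows — gives [g].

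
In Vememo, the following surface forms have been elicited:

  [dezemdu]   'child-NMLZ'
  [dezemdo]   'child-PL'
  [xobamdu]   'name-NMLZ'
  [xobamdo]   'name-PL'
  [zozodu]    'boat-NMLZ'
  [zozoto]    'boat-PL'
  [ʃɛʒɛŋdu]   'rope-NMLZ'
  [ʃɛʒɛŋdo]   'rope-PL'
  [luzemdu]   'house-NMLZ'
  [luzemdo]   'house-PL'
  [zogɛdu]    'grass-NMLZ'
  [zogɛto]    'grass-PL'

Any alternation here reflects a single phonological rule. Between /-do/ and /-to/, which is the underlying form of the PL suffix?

The PL suffix surfaces as [-do] and [-to], depending on the final segment of the stem.
By contrast the NMLZ suffix keeps its initial [d] throughout — that segment must be underlying.
The PL suffix is therefore /-to/ underlyingly, with post-nasal voicing: voiceless stops become voiced after a nasal.

/-to/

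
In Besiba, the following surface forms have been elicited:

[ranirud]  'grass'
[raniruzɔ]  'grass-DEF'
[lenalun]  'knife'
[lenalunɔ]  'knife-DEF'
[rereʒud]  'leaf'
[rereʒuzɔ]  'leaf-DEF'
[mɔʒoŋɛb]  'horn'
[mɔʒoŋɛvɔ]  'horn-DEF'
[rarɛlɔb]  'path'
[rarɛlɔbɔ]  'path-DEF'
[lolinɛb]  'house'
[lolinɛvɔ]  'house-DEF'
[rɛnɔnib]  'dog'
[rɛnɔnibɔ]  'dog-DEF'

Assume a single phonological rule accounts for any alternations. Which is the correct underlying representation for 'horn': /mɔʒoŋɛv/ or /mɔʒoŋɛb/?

/mɔʒoŋɛv/

'horn' shows [b] ~ [v] at the end of the stem ([mɔʒoŋɛb] vs [mɔʒoŋɛvɔ]).
If /b/ were underlying and a rule turned it into [v] before the DEF suffix, 'dog' would also alternate; but it has [b] in both [rɛnɔnib] and [rɛnɔnibɔ].
The underlying segment must be /v/; voiced fricatives become stops word-finally, yielding [b] there.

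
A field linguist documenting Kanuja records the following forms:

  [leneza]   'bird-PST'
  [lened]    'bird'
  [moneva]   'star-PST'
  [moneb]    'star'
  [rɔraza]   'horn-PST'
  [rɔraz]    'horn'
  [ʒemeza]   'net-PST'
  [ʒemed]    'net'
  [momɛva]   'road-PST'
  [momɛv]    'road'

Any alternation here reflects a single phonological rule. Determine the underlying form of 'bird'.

/lened/

In [leneza] and [lened] the final segment of 'bird' alternates: [z] ~ [d].
If /z/ were underlying and a rule turned it into [d] in isolation, 'horn' would also alternate; but it has [z] in both [rɔraza] and [rɔraz].
The alternation reflects intervocalic spirantization: voiced stops become fricatives between vowels. /d/ is underlying.
So 'bird' = /lened/.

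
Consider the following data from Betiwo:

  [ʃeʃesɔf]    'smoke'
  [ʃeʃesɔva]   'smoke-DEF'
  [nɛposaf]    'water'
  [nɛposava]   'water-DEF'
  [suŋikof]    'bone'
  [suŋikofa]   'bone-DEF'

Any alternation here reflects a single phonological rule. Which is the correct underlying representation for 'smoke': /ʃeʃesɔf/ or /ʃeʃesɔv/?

/ʃeʃesɔv/

In [ʃeʃesɔf] and [ʃeʃesɔva] the final segment of 'smoke' alternates: [f] ~ [v].
If /f/ were underlying and a rule turned it into [v] before the DEF suffix, 'bone' would also alternate; but it has [f] in both [suŋikof] and [suŋikofa].
Therefore /v/ is basic and [f] is derived by word-final obstruent devoicing (voiced obstruents become voiceless word-finally).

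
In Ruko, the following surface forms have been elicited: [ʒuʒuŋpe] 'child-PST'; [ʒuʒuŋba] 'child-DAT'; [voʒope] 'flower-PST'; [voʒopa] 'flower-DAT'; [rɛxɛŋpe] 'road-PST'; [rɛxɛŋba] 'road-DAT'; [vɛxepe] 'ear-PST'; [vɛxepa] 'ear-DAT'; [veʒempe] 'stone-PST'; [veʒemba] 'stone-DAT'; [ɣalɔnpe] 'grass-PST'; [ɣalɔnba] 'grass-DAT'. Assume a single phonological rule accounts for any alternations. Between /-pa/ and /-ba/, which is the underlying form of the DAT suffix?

The DAT suffix surfaces as [-ba] and [-pa], depending on the final segment of the stem.
The PST suffix, which begins with [p], is invariant after every stem; so [p] is not altered by any rule here.
So the underlying form is /-ba/, and voiced stops become voiceless after a vowel.

/-ba/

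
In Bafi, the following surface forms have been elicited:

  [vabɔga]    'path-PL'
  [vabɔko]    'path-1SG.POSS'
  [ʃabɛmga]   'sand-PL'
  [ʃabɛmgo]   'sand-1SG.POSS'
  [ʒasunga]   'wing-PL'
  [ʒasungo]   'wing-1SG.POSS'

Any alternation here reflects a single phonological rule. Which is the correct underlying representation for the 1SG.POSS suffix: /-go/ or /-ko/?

/-ko/

The 1SG.POSS morpheme has two allomorphs, [-go] and [-ko].
The PL suffix, which begins with [g], is invariant after every stem; so [g] is not altered by any rule here.
So the underlying form is /-ko/, and voiceless stops become voiced after a nasal.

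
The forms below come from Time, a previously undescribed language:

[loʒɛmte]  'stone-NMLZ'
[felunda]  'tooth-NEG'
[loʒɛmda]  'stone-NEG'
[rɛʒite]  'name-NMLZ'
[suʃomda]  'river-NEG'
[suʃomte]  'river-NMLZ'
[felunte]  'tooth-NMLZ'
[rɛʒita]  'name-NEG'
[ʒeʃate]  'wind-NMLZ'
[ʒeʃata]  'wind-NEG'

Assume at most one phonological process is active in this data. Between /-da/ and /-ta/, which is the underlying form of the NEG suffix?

The NEG morpheme has two allomorphs, [-da] and [-ta].
By contrast the NMLZ suffix keeps its initial [t] throughout — that segment must be underlying.
The NEG suffix is therefore /-da/ underlyingly, with post-vocalic devoicing: voiced stops become voiceless after a vowel.

/-da/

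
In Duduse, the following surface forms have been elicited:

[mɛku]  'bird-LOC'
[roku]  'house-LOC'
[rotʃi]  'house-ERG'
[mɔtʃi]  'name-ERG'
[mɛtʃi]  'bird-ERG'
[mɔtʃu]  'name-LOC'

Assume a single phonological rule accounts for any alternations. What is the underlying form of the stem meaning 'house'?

/rok/

The stem for 'house' ends in [tʃ] in [rotʃi] but [k] in [roku].
The stem 'name' ([mɔtʃi], [mɔtʃu]) shows [tʃ] unchanged in both environments, so [tʃ] cannot be basic with [k] derived before the LOC suffix.
The underlying segment must be /k/; /k/ becomes palato-alveolar [tʃ] before a front vowel, yielding [tʃ] there.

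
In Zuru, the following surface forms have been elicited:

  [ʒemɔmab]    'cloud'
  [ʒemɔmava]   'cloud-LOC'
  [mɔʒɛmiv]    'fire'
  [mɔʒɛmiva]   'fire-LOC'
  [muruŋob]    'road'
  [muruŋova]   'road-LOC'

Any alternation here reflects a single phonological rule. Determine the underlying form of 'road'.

/muruŋob/

The root 'road' surfaces as [muruŋob] and [muruŋova], with a stem-final [b] ~ [v] alternation.
If /v/ were underlying and a rule turned it into [b] in isolation, 'fire' would also alternate; but it has [v] in both [mɔʒɛmiv] and [mɔʒɛmiva].
The underlying segment must be /b/; voiced stops become fricatives between vowels, yielding [v] there.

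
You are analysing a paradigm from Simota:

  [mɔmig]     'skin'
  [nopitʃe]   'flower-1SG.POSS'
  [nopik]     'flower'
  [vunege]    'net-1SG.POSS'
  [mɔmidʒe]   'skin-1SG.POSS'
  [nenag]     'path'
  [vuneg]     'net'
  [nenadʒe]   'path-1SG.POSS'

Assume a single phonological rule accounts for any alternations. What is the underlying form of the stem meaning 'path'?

/nenadʒ/

The stem for 'path' ends in [dʒ] in [nenadʒe] but [g] in [nenag].
But 'net' keeps [g] in both environments ([vunege], [vuneg]), so there is no rule changing /g/ to [dʒ] before the 1SG.POSS suffix.
So /dʒ/ is underlying, and a rule of depalatalization — palato-alveolar /tʃ/ and /dʒ/ become [k] and [g] when no front vowel follows — gives [g].
The underlying form of 'path' is therefore /nenadʒ/.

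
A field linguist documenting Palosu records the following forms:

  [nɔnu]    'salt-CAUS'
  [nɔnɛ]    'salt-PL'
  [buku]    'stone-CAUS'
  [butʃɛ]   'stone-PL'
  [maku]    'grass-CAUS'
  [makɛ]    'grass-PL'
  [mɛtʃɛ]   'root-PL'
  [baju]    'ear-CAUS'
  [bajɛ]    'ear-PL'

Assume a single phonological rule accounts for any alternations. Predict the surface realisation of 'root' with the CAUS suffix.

[mɛku]

'stone' shows [k] ~ [tʃ] at the end of the stem ([buku] vs [butʃɛ]).
Compare 'grass', with invariant [k] in [maku] and [makɛ]: an analysis with underlying /k/ and a rule producing [tʃ] before the PL suffix would wrongly predict alternation here too.
Therefore /tʃ/ is basic and [k] is derived by depalatalization (palato-alveolar /tʃ/ becomes [k] when no front vowel follows).
From [mɛtʃɛ] the stem 'root' is /mɛtʃ/; when no front vowel follows this yields [mɛku].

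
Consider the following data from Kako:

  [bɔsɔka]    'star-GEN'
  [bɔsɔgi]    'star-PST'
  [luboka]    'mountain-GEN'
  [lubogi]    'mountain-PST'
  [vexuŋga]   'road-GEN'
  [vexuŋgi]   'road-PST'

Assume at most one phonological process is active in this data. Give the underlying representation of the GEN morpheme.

The GEN morpheme has two allomorphs, [-ga] and [-ka].
The PST suffix, which begins with [g], is invariant after every stem; so [g] is not altered by any rule here.
So the underlying form is /-ka/, and voiceless stops become voiced after a nasal.

/-ka/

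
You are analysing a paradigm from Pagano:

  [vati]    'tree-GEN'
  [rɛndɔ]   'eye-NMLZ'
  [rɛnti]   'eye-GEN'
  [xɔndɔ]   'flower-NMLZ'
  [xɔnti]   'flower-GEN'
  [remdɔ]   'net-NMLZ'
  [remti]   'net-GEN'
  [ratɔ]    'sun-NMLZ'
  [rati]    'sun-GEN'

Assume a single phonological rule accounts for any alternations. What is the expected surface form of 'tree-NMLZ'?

The NMLZ morpheme has two allomorphs, [-dɔ] and [-tɔ].
By contrast the GEN suffix keeps its initial [t] throughout — that segment must be underlying.
So the underlying form is /-dɔ/, and voiced stops become voiceless after a vowel.
After 'tree', which ends in a vowel, the suffix surfaces as [-tɔ], giving [vatɔ].

[vatɔ]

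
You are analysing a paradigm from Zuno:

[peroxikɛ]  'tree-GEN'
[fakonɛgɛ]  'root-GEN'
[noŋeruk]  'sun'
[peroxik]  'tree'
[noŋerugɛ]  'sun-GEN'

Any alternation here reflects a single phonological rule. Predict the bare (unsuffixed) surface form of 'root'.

[fakonɛk]

In [noŋeruk] and [noŋerugɛ] the final segment of 'sun' alternates: [k] ~ [g].
But 'tree' keeps [k] in both environments ([peroxik], [peroxikɛ]), so there is no rule changing /k/ to [g] before the GEN suffix.
The underlying segment must be /g/; voiced obstruents become voiceless word-finally, yielding [k] there.
From [fakonɛgɛ] the stem 'root' is /fakonɛg/; word-finally this yields [fakonɛk].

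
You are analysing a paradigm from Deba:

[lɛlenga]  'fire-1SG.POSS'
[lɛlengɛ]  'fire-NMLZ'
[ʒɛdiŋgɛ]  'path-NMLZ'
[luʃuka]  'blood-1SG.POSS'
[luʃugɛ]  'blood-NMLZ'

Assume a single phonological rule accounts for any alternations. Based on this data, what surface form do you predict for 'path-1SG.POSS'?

The 1SG.POSS morpheme has two allomorphs, [-ga] and [-ka].
By contrast the NMLZ suffix keeps its initial [g] throughout — that segment must be underlying.
So the underlying form is /-ka/, and voiceless stops become voiced after a nasal.
After 'path', which ends in a nasal, the suffix surfaces as [-ga], giving [ʒɛdiŋga].

[ʒɛdiŋga]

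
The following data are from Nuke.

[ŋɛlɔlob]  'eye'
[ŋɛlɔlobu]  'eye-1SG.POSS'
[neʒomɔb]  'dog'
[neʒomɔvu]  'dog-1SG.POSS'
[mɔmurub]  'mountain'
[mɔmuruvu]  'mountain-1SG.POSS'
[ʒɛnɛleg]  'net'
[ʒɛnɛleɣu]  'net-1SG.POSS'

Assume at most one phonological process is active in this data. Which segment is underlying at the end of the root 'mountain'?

/v/

The root 'mountain' surfaces as [mɔmurub] and [mɔmuruvu], with a stem-final [b] ~ [v] alternation.
The stem 'eye' ([ŋɛlɔlob], [ŋɛlɔlobu]) shows [b] unchanged in both environments, so [b] cannot be basic with [v] derived before the 1SG.POSS suffix.
Therefore /v/ is basic and [b] is derived by word-final hardening (voiced fricatives become stops word-finally).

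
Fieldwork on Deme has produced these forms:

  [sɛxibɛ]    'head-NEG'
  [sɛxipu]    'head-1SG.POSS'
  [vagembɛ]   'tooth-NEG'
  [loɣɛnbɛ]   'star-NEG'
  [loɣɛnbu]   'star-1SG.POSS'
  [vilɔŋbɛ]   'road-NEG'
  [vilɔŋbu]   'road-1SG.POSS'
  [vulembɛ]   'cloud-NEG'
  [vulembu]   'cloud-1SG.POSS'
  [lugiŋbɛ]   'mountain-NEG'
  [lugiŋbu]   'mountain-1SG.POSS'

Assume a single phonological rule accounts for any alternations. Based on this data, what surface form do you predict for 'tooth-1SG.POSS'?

The 1SG.POSS morpheme has two allomorphs, [-bu] and [-pu].
The NEG suffix, which begins with [b], is invariant after every stem; so [b] is not altered by any rule here.
The 1SG.POSS suffix is therefore /-pu/ underlyingly, with post-nasal voicing: voiceless stops become voiced after a nasal.
After 'tooth', which ends in a nasal, the suffix surfaces as [-bu], giving [vagembu].

[vagembu]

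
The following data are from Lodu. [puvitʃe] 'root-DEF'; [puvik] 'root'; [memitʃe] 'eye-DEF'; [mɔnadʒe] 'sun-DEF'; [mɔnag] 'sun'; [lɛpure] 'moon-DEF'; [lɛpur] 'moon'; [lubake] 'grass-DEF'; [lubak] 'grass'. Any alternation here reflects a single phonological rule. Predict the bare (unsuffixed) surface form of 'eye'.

[memik]

In [puvitʃe] and [puvik] the final segment of 'root' alternates: [tʃ] ~ [k].
The stem 'grass' ([lubake], [lubak]) shows [k] unchanged in both environments, so [k] cannot be basic with [tʃ] derived before the DEF suffix.
Therefore /tʃ/ is basic and [k] is derived by depalatalization (palato-alveolar /tʃ/ and /dʒ/ become [k] and [g] when no front vowel follows).
From [memitʃe] the stem 'eye' is /memitʃ/; when no front vowel follows this yields [memik].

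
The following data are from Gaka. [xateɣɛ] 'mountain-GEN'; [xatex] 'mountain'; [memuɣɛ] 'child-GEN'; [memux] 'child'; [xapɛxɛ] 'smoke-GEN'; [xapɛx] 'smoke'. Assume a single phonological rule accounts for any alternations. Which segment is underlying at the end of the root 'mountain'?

/ɣ/

The root 'mountain' surfaces as [xateɣɛ] and [xatex], with a stem-final [ɣ] ~ [x] alternation.
Compare 'smoke', with invariant [x] in [xapɛxɛ] and [xapɛx]: an analysis with underlying /x/ and a rule producing [ɣ] before the GEN suffix would wrongly predict alternation here too.
Therefore /ɣ/ is basic and [x] is derived by word-final obstruent devoicing (voiced obstruents become voiceless word-finally).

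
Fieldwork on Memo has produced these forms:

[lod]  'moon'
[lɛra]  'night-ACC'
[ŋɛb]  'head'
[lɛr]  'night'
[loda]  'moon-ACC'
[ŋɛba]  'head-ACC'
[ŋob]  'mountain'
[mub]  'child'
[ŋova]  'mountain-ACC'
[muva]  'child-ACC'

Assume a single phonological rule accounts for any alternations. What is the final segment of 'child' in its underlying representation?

The stem for 'child' ends in [v] in [muva] but [b] in [mub].
The stem 'head' ([ŋɛba], [ŋɛb]) shows [b] unchanged in both environments, so [b] cannot be basic with [v] derived before the ACC suffix.
The alternation reflects word-final hardening: voiced fricatives become stops word-finally. /v/ is underlying.

/v/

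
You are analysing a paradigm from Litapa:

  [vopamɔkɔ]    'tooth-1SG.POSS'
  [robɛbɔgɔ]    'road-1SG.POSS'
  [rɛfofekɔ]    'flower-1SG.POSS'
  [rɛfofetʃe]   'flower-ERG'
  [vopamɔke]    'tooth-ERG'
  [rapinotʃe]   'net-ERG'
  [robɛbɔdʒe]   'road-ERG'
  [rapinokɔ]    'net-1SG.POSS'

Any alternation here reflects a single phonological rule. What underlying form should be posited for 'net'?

/rapinotʃ/

The root 'net' surfaces as [rapinotʃe] and [rapinokɔ], with a stem-final [tʃ] ~ [k] alternation.
The stem 'tooth' ([vopamɔke], [vopamɔkɔ]) shows [k] unchanged in both environments, so [k] cannot be basic with [tʃ] derived before the ERG suffix.
The underlying segment must be /tʃ/; palato-alveolar /tʃ/ and /dʒ/ become [k] and [g] when no front vowel follows, yielding [k] there.
Hence 'net' is /rapinotʃ/ underlyingly.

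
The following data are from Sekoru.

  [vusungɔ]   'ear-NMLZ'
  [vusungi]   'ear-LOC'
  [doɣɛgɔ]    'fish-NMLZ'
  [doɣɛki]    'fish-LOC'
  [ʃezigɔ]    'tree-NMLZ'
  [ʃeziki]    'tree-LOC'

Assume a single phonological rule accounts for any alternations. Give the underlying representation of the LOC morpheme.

/-ki/

The LOC suffix surfaces as [-gi] and [-ki], depending on the final segment of the stem.
The NMLZ suffix, which begins with [g], is invariant after every stem; so [g] is not altered by any rule here.
The LOC suffix is therefore /-ki/ underlyingly, with post-nasal voicing: voiceless stops become voiced after a nasal.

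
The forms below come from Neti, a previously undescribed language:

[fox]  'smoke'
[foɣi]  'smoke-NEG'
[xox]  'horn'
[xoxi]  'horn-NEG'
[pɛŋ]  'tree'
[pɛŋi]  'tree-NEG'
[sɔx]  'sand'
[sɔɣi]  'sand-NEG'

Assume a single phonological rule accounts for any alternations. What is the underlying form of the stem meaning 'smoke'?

/foɣ/

The stem for 'smoke' ends in [x] in [fox] but [ɣ] in [foɣi].
The stem 'horn' ([xox], [xoxi]) shows [x] unchanged in both environments, so [x] cannot be basic with [ɣ] derived before the NEG suffix.
The alternation reflects word-final obstruent devoicing: voiced obstruents become voiceless word-finally. /ɣ/ is underlying.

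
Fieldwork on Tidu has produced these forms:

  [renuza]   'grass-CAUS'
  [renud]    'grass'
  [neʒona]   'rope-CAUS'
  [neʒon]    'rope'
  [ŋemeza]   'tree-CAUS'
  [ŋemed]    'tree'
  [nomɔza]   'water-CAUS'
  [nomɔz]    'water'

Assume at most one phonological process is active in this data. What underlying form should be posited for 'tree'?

In [ŋemeza] and [ŋemed] the final segment of 'tree' alternates: [z] ~ [d].
The stem 'water' ([nomɔza], [nomɔz]) shows [z] unchanged in both environments, so [z] cannot be basic with [d] derived in isolation.
The underlying segment must be /d/; voiced stops become fricatives between vowels, yielding [z] there.
The underlying form of 'tree' is therefore /ŋemed/.

/ŋemed/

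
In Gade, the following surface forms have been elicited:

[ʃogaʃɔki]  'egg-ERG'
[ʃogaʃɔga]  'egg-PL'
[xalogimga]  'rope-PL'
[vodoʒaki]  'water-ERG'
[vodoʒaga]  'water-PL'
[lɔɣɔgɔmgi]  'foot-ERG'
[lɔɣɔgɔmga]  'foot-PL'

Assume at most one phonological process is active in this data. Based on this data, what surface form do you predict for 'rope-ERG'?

The ERG suffix surfaces as [-gi] and [-ki], depending on the final segment of the stem.
The PL suffix, which begins with [g], is invariant after every stem; so [g] is not altered by any rule here.
So the underlying form is /-ki/, and voiceless stops become voiced after a nasal.
After 'rope', which ends in a nasal, the suffix surfaces as [-gi], giving [xalogimgi].

[xalogimgi]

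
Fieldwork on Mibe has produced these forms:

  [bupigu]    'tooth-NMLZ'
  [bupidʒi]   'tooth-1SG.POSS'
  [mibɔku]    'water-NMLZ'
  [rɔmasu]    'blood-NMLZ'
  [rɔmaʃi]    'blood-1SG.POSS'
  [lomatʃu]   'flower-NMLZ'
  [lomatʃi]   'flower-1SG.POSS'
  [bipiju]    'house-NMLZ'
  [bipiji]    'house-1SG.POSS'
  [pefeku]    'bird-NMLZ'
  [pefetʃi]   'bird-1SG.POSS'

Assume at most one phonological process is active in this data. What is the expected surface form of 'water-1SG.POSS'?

'bird' shows [k] ~ [tʃ] at the end of the stem ([pefeku] vs [pefetʃi]).
The stem 'flower' ([lomatʃu], [lomatʃi]) shows [tʃ] unchanged in both environments, so [tʃ] cannot be basic with [k] derived before the NMLZ suffix.
The alternation reflects palatalization before a front vowel: /k/, /g/ and /s/ become palato-alveolar [tʃ], [dʒ] and [ʃ] before a front vowel. /k/ is underlying.
From [mibɔku] the stem 'water' is /mibɔk/; before a front vowel this yields [mibɔtʃi].

[mibɔtʃi]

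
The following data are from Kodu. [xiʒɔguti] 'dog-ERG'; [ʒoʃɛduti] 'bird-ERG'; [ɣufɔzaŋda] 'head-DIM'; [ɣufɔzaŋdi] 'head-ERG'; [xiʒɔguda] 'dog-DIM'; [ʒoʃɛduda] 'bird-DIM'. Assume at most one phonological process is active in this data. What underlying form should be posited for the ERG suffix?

The ERG morpheme has two allomorphs, [-di] and [-ti].
The DIM suffix, which begins with [d], is invariant after every stem; so [d] is not altered by any rule here.
The ERG suffix is therefore /-ti/ underlyingly, with post-nasal voicing: voiceless stops become voiced after a nasal.

/-ti/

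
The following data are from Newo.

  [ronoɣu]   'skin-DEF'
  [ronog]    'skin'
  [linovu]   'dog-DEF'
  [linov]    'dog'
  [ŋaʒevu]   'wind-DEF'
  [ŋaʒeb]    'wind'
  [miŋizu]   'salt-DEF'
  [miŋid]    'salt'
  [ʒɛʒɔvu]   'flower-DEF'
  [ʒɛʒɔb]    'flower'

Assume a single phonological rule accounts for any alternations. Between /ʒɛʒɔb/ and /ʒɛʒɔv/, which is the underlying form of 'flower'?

/ʒɛʒɔb/

The stem for 'flower' ends in [v] in [ʒɛʒɔvu] but [b] in [ʒɛʒɔb].
But 'dog' keeps [v] in both environments ([linovu], [linov]), so there is no rule changing /v/ to [b] in isolation.
Therefore /b/ is basic and [v] is derived by intervocalic spirantization (voiced stops become fricatives between vowels).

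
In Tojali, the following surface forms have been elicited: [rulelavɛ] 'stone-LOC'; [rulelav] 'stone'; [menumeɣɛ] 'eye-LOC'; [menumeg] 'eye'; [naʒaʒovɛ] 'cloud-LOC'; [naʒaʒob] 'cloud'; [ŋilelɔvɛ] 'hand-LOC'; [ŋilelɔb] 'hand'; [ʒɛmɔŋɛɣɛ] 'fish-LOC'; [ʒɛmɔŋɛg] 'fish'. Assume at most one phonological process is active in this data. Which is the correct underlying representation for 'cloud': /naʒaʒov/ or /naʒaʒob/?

'cloud' shows [v] ~ [b] at the end of the stem ([naʒaʒovɛ] vs [naʒaʒob]).
If /v/ were underlying and a rule turned it into [b] in isolation, 'stone' would also alternate; but it has [v] in both [rulelavɛ] and [rulelav].
Therefore /b/ is basic and [v] is derived by intervocalic spirantization (voiced stops become fricatives between vowels).

/naʒaʒob/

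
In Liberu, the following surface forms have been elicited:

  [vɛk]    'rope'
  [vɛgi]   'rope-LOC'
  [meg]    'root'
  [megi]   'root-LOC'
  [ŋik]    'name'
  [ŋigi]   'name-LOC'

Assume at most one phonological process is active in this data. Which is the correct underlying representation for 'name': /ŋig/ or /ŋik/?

/ŋik/

The root 'name' surfaces as [ŋik] and [ŋigi], with a stem-final [k] ~ [g] alternation.
If /g/ were underlying and a rule turned it into [k] in isolation, 'root' would also alternate; but it has [g] in both [meg] and [megi].
So /k/ is underlying, and a rule of intervocalic voicing — voiceless stops become voiced between vowels — gives [g].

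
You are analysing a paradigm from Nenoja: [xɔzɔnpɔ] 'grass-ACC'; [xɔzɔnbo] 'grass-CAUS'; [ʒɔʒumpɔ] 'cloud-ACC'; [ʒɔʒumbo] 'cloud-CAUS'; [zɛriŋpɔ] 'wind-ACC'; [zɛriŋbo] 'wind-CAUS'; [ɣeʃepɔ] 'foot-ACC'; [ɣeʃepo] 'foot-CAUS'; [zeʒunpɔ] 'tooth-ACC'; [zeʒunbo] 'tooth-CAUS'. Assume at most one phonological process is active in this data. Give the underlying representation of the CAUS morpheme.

The CAUS morpheme has two allomorphs, [-bo] and [-po].
By contrast the ACC suffix keeps its initial [p] throughout — that segment must be underlying.
So the underlying form is /-bo/, and voiced stops become voiceless after a vowel.

/-bo/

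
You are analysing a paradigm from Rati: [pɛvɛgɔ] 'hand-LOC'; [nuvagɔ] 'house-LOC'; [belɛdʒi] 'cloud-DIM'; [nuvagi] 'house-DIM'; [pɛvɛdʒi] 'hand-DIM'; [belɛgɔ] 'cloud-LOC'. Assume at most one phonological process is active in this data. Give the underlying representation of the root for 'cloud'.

In [belɛgɔ] and [belɛdʒi] the final segment of 'cloud' alternates: [g] ~ [dʒ].
The stem 'house' ([nuvagɔ], [nuvagi]) shows [g] unchanged in both environments, so [g] cannot be basic with [dʒ] derived before the DIM suffix.
The underlying segment must be /dʒ/; palato-alveolar /dʒ/ becomes [g] when no front vowel follows, yielding [g] there.
Hence 'cloud' is /belɛdʒ/ underlyingly.

/belɛdʒ/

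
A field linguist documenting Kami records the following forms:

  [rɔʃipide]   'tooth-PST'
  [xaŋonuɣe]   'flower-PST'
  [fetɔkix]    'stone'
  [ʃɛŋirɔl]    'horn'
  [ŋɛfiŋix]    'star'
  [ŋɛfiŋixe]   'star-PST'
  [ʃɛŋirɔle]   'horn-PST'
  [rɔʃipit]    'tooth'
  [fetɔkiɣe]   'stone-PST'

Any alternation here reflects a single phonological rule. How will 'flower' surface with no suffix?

The root 'stone' surfaces as [fetɔkiɣe] and [fetɔkix], with a stem-final [ɣ] ~ [x] alternation.
But 'star' keeps [x] in both environments ([ŋɛfiŋixe], [ŋɛfiŋix]), so there is no rule changing /x/ to [ɣ] before the PST suffix.
The alternation reflects word-final obstruent devoicing: voiced obstruents become voiceless word-finally. /ɣ/ is underlying.
From [xaŋonuɣe] the stem 'flower' is /xaŋonuɣ/; word-finally this yields [xaŋonux].

[xaŋonux]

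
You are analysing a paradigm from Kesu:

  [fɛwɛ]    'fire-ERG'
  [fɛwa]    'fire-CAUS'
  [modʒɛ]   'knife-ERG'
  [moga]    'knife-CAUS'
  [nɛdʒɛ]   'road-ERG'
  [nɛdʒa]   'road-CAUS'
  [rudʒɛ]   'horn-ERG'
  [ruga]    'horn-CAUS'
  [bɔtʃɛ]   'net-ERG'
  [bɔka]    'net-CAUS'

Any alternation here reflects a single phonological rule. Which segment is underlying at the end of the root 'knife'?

/g/

The stem for 'knife' ends in [dʒ] in [modʒɛ] but [g] in [moga].
The stem 'road' ([nɛdʒɛ], [nɛdʒa]) shows [dʒ] unchanged in both environments, so [dʒ] cannot be basic with [g] derived before the CAUS suffix.
Therefore /g/ is basic and [dʒ] is derived by palatalization before a front vowel (/k/ and /g/ become palato-alveolar [tʃ] and [dʒ] before a front vowel).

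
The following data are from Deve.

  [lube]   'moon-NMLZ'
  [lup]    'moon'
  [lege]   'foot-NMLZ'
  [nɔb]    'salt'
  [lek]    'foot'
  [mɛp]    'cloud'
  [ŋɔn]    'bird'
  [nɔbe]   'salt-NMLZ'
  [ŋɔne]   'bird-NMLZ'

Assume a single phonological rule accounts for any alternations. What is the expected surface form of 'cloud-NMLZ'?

[mɛbe]

In [lup] and [lube] the final segment of 'moon' alternates: [p] ~ [b].
But 'salt' keeps [b] in both environments ([nɔb], [nɔbe]), so there is no rule changing /b/ to [p] in isolation.
The underlying segment must be /p/; voiceless stops become voiced between vowels, yielding [b] there.
From [mɛp] the stem 'cloud' is /mɛp/; between vowels this yields [mɛbe].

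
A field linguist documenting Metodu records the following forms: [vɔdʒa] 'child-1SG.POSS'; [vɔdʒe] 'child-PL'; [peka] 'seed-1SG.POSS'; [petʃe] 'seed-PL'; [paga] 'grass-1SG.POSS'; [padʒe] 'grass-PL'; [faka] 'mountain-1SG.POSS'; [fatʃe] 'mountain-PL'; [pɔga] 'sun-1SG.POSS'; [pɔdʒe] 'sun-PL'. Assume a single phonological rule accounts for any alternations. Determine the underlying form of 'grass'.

'grass' shows [g] ~ [dʒ] at the end of the stem ([paga] vs [padʒe]).
But 'child' keeps [dʒ] in both environments ([vɔdʒa], [vɔdʒe]), so there is no rule changing /dʒ/ to [g] before the 1SG.POSS suffix.
The alternation reflects palatalization before a front vowel: /k/ and /g/ become palato-alveolar [tʃ] and [dʒ] before a front vowel. /g/ is underlying.

/pag/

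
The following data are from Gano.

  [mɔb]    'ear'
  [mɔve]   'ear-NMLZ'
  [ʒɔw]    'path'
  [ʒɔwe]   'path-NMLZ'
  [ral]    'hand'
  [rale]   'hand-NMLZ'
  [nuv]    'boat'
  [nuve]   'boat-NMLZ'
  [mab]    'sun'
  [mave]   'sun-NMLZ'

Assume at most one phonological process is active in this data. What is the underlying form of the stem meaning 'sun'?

/mab/

The root 'sun' surfaces as [mab] and [mave], with a stem-final [b] ~ [v] alternation.
But 'boat' keeps [v] in both environments ([nuv], [nuve]), so there is no rule changing /v/ to [b] in isolation.
So /b/ is underlying, and a rule of intervocalic spirantization — voiced stops become fricatives between vowels — gives [v].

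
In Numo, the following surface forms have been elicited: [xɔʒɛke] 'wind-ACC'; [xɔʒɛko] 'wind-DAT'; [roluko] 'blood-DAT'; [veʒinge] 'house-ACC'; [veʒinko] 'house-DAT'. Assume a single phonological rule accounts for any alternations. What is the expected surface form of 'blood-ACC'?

[roluke]

The ACC suffix surfaces as [-ge] and [-ke], depending on the final segment of the stem.
The DAT suffix, which begins with [k], is invariant after every stem; so [k] is not altered by any rule here.
The ACC suffix is therefore /-ge/ underlyingly, with post-vocalic devoicing: voiced stops become voiceless after a vowel.
After 'blood', which ends in a vowel, the suffix surfaces as [-ke], giving [roluke].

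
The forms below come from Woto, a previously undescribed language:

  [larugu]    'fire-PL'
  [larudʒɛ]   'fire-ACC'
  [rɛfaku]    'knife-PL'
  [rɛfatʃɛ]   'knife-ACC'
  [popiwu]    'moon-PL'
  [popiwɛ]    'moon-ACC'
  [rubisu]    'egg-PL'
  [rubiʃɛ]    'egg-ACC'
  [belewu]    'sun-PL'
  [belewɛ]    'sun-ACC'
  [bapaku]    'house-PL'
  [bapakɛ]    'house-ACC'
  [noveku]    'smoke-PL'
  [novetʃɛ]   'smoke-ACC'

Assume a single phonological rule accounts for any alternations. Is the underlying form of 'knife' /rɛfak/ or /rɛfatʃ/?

/rɛfatʃ/

'knife' shows [k] ~ [tʃ] at the end of the stem ([rɛfaku] vs [rɛfatʃɛ]).
If /k/ were underlying and a rule turned it into [tʃ] before the ACC suffix, 'house' would also alternate; but it has [k] in both [bapaku] and [bapakɛ].
The underlying segment must be /tʃ/; palato-alveolar /tʃ/, /dʒ/ and /ʃ/ become [k], [g] and [s] when no front vowel follows, yielding [k] there.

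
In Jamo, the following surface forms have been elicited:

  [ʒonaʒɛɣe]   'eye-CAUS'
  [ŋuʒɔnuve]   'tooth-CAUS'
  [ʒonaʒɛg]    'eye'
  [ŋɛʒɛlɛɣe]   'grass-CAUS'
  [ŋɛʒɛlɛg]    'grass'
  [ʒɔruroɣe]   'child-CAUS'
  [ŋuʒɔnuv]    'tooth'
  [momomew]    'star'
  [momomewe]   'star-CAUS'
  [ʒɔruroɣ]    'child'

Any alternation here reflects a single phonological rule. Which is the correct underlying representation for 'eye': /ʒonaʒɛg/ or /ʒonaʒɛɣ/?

/ʒonaʒɛg/

The root 'eye' surfaces as [ʒonaʒɛg] and [ʒonaʒɛɣe], with a stem-final [g] ~ [ɣ] alternation.
Compare 'child', with invariant [ɣ] in [ʒɔruroɣ] and [ʒɔruroɣe]: an analysis with underlying /ɣ/ and a rule producing [g] in isolation would wrongly predict alternation here too.
Therefore /g/ is basic and [ɣ] is derived by intervocalic spirantization (voiced stops become fricatives between vowels).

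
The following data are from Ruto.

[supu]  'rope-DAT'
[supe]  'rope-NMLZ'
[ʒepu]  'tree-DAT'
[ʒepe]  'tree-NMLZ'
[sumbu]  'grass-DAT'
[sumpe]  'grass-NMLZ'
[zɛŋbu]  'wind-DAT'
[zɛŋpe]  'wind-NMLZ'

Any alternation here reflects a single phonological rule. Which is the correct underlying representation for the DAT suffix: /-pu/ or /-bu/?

The DAT suffix surfaces as [-bu] and [-pu], depending on the final segment of the stem.
The NMLZ suffix, which begins with [p], is invariant after every stem; so [p] is not altered by any rule here.
The DAT suffix is therefore /-bu/ underlyingly, with post-vocalic devoicing: voiced stops become voiceless after a vowel.

/-bu/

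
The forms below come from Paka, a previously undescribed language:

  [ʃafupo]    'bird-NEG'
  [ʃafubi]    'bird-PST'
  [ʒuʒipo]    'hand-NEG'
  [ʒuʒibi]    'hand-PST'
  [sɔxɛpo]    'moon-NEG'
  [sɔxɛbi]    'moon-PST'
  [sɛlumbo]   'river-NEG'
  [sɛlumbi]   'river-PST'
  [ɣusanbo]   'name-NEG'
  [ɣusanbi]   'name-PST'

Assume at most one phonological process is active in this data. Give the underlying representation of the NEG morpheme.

The NEG morpheme has two allomorphs, [-bo] and [-po].
The PST suffix, which begins with [b], is invariant after every stem; so [b] is not altered by any rule here.
The NEG suffix is therefore /-po/ underlyingly, with post-nasal voicing: voiceless stops become voiced after a nasal.

/-po/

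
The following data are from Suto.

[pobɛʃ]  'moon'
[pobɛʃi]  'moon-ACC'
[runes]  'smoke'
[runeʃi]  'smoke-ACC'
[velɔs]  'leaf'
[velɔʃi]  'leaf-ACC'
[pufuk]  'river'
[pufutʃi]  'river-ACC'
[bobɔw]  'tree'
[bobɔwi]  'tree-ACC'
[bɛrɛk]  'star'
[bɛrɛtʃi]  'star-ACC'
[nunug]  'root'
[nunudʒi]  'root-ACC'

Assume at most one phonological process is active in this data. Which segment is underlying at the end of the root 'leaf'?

The root 'leaf' surfaces as [velɔs] and [velɔʃi], with a stem-final [s] ~ [ʃ] alternation.
But 'moon' keeps [ʃ] in both environments ([pobɛʃ], [pobɛʃi]), so there is no rule changing /ʃ/ to [s] in isolation.
The alternation reflects palatalization before a front vowel: /k/, /g/ and /s/ become palato-alveolar [tʃ], [dʒ] and [ʃ] before a front vowel. /s/ is underlying.

/s/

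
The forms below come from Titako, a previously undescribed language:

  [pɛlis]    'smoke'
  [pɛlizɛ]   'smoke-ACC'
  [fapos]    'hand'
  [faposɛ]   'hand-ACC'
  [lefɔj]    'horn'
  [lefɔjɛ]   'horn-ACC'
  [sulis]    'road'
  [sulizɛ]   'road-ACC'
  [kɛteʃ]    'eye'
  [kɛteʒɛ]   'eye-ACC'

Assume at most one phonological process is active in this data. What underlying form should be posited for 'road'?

/suliz/

'road' shows [s] ~ [z] at the end of the stem ([sulis] vs [sulizɛ]).
But 'hand' keeps [s] in both environments ([fapos], [faposɛ]), so there is no rule changing /s/ to [z] before the ACC suffix.
So /z/ is underlying, and a rule of word-final obstruent devoicing — voiced obstruents become voiceless word-finally — gives [s].
So 'road' = /suliz/.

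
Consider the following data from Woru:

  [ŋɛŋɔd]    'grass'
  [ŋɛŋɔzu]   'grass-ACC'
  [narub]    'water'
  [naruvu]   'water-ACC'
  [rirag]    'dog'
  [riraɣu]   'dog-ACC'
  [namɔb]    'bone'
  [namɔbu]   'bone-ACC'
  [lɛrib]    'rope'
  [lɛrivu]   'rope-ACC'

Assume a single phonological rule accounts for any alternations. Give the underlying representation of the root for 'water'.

The root 'water' surfaces as [narub] and [naruvu], with a stem-final [b] ~ [v] alternation.
Compare 'bone', with invariant [b] in [namɔb] and [namɔbu]: an analysis with underlying /b/ and a rule producing [v] before the ACC suffix would wrongly predict alternation here too.
The underlying segment must be /v/; voiced fricatives become stops word-finally, yielding [b] there.

/naruv/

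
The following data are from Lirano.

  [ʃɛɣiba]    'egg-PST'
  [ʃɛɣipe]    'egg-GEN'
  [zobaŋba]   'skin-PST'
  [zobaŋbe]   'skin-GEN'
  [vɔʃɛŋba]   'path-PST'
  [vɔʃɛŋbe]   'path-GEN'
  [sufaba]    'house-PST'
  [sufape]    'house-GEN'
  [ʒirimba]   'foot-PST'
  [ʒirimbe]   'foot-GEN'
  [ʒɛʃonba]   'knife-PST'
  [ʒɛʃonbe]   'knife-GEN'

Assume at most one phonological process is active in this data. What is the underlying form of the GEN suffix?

The GEN suffix surfaces as [-be] and [-pe], depending on the final segment of the stem.
By contrast the PST suffix keeps its initial [b] throughout — that segment must be underlying.
So the underlying form is /-pe/, and voiceless stops become voiced after a nasal.

/-pe/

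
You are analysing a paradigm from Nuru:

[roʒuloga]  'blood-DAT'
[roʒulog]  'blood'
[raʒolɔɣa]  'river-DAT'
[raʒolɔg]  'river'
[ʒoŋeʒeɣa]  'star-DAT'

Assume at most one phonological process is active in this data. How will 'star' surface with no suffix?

The root 'river' surfaces as [raʒolɔɣa] and [raʒolɔg], with a stem-final [ɣ] ~ [g] alternation.
The stem 'blood' ([roʒuloga], [roʒulog]) shows [g] unchanged in both environments, so [g] cannot be basic with [ɣ] derived before the DAT suffix.
So /ɣ/ is underlying, and a rule of word-final hardening — voiced fricatives become stops word-finally — gives [g].
The one attested form of 'star', [ʒoŋeʒeɣa], shows underlying /ʒoŋeʒeɣ/. Applying the same rule word-finally gives [ʒoŋeʒeg].

[ʒoŋeʒeg]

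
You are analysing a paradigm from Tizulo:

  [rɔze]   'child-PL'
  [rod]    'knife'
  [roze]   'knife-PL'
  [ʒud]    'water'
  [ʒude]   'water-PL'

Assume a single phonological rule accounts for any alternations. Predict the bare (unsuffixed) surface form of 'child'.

[rɔd]

The stem for 'knife' ends in [d] in [rod] but [z] in [roze].
Compare 'water', with invariant [d] in [ʒud] and [ʒude]: an analysis with underlying /d/ and a rule producing [z] before the PL suffix would wrongly predict alternation here too.
Therefore /z/ is basic and [d] is derived by word-final hardening (voiced fricatives become stops word-finally).
From [rɔze] the stem 'child' is /rɔz/; word-finally this yields [rɔd].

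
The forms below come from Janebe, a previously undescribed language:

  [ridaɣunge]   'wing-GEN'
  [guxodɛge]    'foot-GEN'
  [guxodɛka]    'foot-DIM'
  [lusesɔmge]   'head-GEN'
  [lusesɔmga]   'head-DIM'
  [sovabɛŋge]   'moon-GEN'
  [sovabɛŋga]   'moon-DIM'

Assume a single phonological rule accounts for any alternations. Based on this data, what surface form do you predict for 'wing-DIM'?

The DIM suffix surfaces as [-ga] and [-ka], depending on the final segment of the stem.
The GEN suffix, which begins with [g], is invariant after every stem; so [g] is not altered by any rule here.
The DIM suffix is therefore /-ka/ underlyingly, with post-nasal voicing: voiceless stops become voiced after a nasal.
After 'wing', which ends in a nasal, the suffix surfaces as [-ga], giving [ridaɣunga].

[ridaɣunga]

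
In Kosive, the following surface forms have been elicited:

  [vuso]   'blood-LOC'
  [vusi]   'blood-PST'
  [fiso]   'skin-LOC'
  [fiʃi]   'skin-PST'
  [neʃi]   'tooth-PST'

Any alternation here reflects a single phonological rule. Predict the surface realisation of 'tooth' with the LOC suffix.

[neso]

The stem for 'skin' ends in [s] in [fiso] but [ʃ] in [fiʃi].
If /s/ were underlying and a rule turned it into [ʃ] before the PST suffix, 'blood' would also alternate; but it has [s] in both [vuso] and [vusi].
The underlying segment must be /ʃ/; palato-alveolar /ʃ/ becomes [s] when no front vowel follows, yielding [s] there.
From [neʃi] the stem 'tooth' is /neʃ/; when no front vowel follows this yields [neso].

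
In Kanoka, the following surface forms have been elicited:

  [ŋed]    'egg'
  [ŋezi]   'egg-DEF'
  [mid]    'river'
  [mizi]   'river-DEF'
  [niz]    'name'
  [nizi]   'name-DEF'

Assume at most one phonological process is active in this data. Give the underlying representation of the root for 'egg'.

/ŋed/

The stem for 'egg' ends in [d] in [ŋed] but [z] in [ŋezi].
The stem 'name' ([niz], [nizi]) shows [z] unchanged in both environments, so [z] cannot be basic with [d] derived in isolation.
So /d/ is underlying, and a rule of intervocalic spirantization — voiced stops become fricatives between vowels — gives [z].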